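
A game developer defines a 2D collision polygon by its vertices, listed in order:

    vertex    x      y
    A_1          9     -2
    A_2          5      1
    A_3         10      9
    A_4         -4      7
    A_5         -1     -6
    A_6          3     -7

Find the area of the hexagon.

136.5

Apply the shoelace (surveyor's) formula: 2A = Σ (x_i·y_{i+1} − x_{i+1}·y_i), indices taken mod 6.
Σ = (19) + (35) + (106) + (31) + (25) + (57) = 273
Area = |Σ|/2 = 136.5.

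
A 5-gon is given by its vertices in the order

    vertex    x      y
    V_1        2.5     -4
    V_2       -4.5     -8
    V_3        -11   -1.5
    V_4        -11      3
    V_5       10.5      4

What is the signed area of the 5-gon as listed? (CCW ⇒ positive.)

-148.125

V_1→V_2: (2.5)(-8) − (-4.5)(-4) = -38
V_2→V_3: (-4.5)(-1.5) − (-11)(-8) = -81.25
V_3→V_4: (-11)(3) − (-11)(-1.5) = -49.5
V_4→V_5: (-11)(4) − (10.5)(3) = -75.5
V_5→V_1: (10.5)(-4) − (2.5)(4) = -52
Σ = -296.25
Signed area = Σ/2 = -148.125 (negative ⇒ clockwise traversal).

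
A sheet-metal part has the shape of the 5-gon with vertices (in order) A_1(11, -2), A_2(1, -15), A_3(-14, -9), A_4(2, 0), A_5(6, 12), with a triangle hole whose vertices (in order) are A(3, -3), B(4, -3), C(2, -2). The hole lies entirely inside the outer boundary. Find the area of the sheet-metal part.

Outer boundary:
Apply the shoelace (surveyor's) formula: 2A = Σ (x_i·y_{i+1} − x_{i+1}·y_i), indices taken mod 5.
A_1→A_2: (11)(-15) − (1)(-2) = -163
A_2→A_3: (1)(-9) − (-14)(-15) = -219
A_3→A_4: (-14)(0) − (2)(-9) = 18
A_4→A_5: (2)(12) − (6)(0) = 24
A_5→A_1: (6)(-2) − (11)(12) = -144
Σ = -484
Area = |Σ|/2 = 242.
Hole:
Apply the shoelace (surveyor's) formula: 2A = Σ (x_i·y_{i+1} − x_{i+1}·y_i), indices taken mod 3.
Σ = (3) + (-2) + (0) = 1
Area = |Σ|/2 = 0.5.
Net area = 242 − 0.5 = 241.5.

241.5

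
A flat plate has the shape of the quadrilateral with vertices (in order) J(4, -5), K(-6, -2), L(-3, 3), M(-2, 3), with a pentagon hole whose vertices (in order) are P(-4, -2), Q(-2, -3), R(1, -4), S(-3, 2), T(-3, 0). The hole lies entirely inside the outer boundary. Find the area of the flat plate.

Outer boundary:
Σ = (-38) + (-24) + (-3) + (-2) = -67
Area = |Σ|/2 = 33.5.
Hole:
Apply the shoelace formula: 2A = Σ (x_i·y_{i+1} − x_{i+1}·y_i), indices taken mod 5.
P→Q: (-4)(-3) − (-2)(-2) = 8
Q→R: (-2)(-4) − (1)(-3) = 11
R→S: (1)(2) − (-3)(-4) = -10
S→T: (-3)(0) − (-3)(2) = 6
T→P: (-3)(-2) − (-4)(0) = 6
Σ = 21
Area = |Σ|/2 = 10.5.
Net area = 33.5 − 10.5 = 23.

23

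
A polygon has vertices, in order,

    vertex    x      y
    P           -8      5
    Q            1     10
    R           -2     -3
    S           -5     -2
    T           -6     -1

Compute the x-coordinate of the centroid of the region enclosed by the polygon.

Apply the surveyor's formula. First the cross-terms c_i = x_i·y_{i+1} − x_{i+1}·y_i:
  -85, 17, -11, -7, -38  ⇒  2A = -124, A = -62.
Then Σ (x_i + x_{i+1})·c_i = 1264, so x̄ = 1264 / (6·(-62)) = -316/93.

-316/93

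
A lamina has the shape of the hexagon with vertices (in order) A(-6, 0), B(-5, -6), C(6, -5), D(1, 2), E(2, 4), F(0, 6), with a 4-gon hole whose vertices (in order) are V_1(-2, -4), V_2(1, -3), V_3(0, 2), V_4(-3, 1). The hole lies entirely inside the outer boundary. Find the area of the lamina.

65

Outer boundary:
Apply the shoelace formula: 2A = Σ (x_i·y_{i+1} − x_{i+1}·y_i), indices taken mod 6.
Σ = (36) + (61) + (17) + (0) + (12) + (36) = 162
Area = |Σ|/2 = 81.
Hole:
Cross-terms: 10, 2, 6, 14  ⇒  Σ = 32
Area = |Σ|/2 = 16.
Net area = 81 − 16 = 65.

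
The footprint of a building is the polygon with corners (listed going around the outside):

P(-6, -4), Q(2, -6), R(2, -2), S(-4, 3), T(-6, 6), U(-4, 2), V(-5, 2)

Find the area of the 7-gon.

Σ = (44) + (8) + (-2) + (-6) + (12) + (2) + (32) = 90
Area = |Σ|/2 = 45.

45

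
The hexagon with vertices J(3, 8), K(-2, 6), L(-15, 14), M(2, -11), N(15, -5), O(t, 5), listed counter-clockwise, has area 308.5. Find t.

Write out the shoelace sum; only the two edges meeting at O involve t:
2·Area = [(15·5 − t·(-5)) + (t·8 − 3·5)] + 388
       = 13·t + 448 = 617
⇒ t = 13.

13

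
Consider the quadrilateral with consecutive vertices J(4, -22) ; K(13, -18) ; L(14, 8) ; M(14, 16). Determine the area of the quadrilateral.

Apply Gauss's area formula: 2A = Σ (x_i·y_{i+1} − x_{i+1}·y_i), indices taken mod 4.
Σ = (214) + (356) + (112) + (-372) = 310
Area = |Σ|/2 = 155.

155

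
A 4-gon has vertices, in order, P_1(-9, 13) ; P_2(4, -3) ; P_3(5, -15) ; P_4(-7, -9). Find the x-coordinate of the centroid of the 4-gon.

Apply the shoelace formula. First the cross-terms c_i = x_i·y_{i+1} − x_{i+1}·y_i:
  -25, -45, -150, -172  ⇒  2A = -392, A = -196.
Then Σ (x_i + x_{i+1})·c_i = 2772, so x̄ = 2772 / (6·(-196)) = -33/14.

-33/14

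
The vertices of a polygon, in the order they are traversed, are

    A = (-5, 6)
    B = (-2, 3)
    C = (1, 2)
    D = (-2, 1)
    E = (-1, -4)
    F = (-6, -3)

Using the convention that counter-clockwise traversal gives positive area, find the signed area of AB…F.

Apply Gauss's area formula: 2A = Σ (x_i·y_{i+1} − x_{i+1}·y_i), indices taken mod 6.
Σ = (-3) + (-7) + (5) + (9) + (-21) + (-51) = -68
Signed area = Σ/2 = -34 (negative ⇒ clockwise traversal).

-34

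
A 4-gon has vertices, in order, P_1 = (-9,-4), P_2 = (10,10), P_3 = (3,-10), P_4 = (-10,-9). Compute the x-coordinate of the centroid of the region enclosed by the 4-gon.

2/29

Apply Gauss's area formula. First the cross-terms c_i = x_i·y_{i+1} − x_{i+1}·y_i:
  -50, -130, -127, -41  ⇒  2A = -348, A = -174.
Then Σ (x_i + x_{i+1})·c_i = -72, so x̄ = -72 / (6·(-174)) = 2/29.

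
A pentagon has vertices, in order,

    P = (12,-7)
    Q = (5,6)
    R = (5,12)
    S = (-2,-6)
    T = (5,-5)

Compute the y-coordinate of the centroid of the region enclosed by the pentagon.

-7/12

Apply the surveyor's formula. First the cross-terms c_i = x_i·y_{i+1} − x_{i+1}·y_i:
  107, 30, -6, 40, 25  ⇒  2A = 196, A = 98.
Then Σ (y_i + y_{i+1})·c_i = -343, so ȳ = -343 / (6·98) = -7/12.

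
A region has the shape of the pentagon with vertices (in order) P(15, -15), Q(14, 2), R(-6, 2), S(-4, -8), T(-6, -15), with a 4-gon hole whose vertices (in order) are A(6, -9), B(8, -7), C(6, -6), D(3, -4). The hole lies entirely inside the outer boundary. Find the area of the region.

Outer boundary:
Σ = (240) + (40) + (56) + (12) + (315) = 663
Area = |Σ|/2 = 331.5.
Hole:
A→B: (6)(-7) − (8)(-9) = 30
B→C: (8)(-6) − (6)(-7) = -6
C→D: (6)(-4) − (3)(-6) = -6
D→A: (3)(-9) − (6)(-4) = -3
Σ = 15
Area = |Σ|/2 = 7.5.
Net area = 331.5 − 7.5 = 324.

324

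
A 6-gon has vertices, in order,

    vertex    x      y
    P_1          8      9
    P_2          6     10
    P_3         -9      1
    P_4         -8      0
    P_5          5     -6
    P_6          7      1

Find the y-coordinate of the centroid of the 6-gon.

317/168

Apply the shoelace formula. First the cross-terms c_i = x_i·y_{i+1} − x_{i+1}·y_i:
  26, 96, 8, 48, 47, 55  ⇒  2A = 280, A = 140.
Then Σ (y_i + y_{i+1})·c_i = 1585, so ȳ = 1585 / (6·140) = 317/168.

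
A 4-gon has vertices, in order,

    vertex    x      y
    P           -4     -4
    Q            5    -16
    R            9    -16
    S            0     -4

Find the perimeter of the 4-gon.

38

|PQ| = √((9)² + (-12)²) = √225 = 15
|QR| = √((4)² + (0)²) = √16 = 4
|RS| = √((-9)² + (12)²) = √225 = 15
|SP| = √((-4)² + (0)²) = √16 = 4
Perimeter = 15 + 4 + 15 + 4 = 38.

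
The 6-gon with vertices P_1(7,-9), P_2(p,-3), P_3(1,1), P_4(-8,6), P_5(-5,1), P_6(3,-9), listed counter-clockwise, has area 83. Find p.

Write out the shoelace sum; only the two edges meeting at P_2 involve p:
2·Area = [(7·(-3) − p·(-9)) + (p·1 − 1·(-3))] + 114
       = 10·p + 96 = 166
⇒ p = 7.

7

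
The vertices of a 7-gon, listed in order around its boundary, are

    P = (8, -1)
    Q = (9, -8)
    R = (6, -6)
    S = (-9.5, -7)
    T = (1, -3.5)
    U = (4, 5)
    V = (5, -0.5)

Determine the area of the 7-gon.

64.375

Apply the surveyor's formula: 2A = Σ (x_i·y_{i+1} − x_{i+1}·y_i), indices taken mod 7.
Σ = (-55) + (-6) + (-99) + (40.25) + (19) + (-27) + (-1) = -128.75
Area = |Σ|/2 = 64.375.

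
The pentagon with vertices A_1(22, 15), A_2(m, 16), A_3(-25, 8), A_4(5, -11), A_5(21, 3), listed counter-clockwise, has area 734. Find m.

2

Write out the shoelace sum; only the two edges meeting at A_2 involve m:
2·Area = [(22·16 − m·15) + (m·8 − (-25)·16)] + 730
       = -7·m + 1482 = 1468
⇒ m = 2.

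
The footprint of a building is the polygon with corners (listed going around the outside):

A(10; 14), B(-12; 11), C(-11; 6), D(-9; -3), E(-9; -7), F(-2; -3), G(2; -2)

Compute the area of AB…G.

Apply the shoelace formula: 2A = Σ (x_i·y_{i+1} − x_{i+1}·y_i), indices taken mod 7.
Cross-terms: 278, 49, 87, 36, 13, 10, 48  ⇒  Σ = 521
Area = |Σ|/2 = 260.5.

260.5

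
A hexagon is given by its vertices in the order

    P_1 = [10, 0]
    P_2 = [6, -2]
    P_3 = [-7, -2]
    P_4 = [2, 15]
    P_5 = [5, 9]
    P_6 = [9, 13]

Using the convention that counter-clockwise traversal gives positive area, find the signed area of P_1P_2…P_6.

Apply the surveyor's formula: 2A = Σ (x_i·y_{i+1} − x_{i+1}·y_i), indices taken mod 6.
Cross-terms: -20, -26, -101, -57, -16, -130  ⇒  Σ = -350
Signed area = Σ/2 = -175 (negative ⇒ clockwise traversal).

-175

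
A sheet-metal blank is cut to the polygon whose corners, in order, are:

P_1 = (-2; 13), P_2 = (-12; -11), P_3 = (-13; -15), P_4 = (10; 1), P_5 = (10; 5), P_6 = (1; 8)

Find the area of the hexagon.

248

Σ = (178) + (37) + (137) + (40) + (75) + (29) = 496
Area = |Σ|/2 = 248.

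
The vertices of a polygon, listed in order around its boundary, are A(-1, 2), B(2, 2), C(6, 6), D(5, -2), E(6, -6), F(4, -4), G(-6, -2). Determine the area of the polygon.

56

Apply the shoelace (surveyor's) formula: 2A = Σ (x_i·y_{i+1} − x_{i+1}·y_i), indices taken mod 7.
Σ = (-6) + (0) + (-42) + (-18) + (0) + (-32) + (-14) = -112
Area = |Σ|/2 = 56.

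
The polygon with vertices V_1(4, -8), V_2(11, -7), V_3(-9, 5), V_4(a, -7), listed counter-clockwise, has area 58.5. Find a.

The doubled signed area Σ (x_i y_{i+1} − x_{i+1} y_i) is linear in a.
With a=0 it equals 143; the coefficient of a is -13 (from the two edges through V_4).
So -13·a + 143 = 2·58.5 = 117 ⇒ a = 2.

2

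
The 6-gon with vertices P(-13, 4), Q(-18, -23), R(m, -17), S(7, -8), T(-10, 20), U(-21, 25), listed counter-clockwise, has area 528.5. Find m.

Write out the shoelace sum; only the two edges meeting at R involve m:
2·Area = [((-18)·(-17) − m·(-23)) + (m·(-8) − 7·(-17))] + 842
       = 15·m + 1267 = 1057
⇒ m = -14.

-14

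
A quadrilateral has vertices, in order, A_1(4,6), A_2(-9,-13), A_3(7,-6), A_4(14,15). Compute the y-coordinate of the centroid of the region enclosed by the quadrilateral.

-47/90

Apply the surveyor's formula. First the cross-terms c_i = x_i·y_{i+1} − x_{i+1}·y_i:
  2, 145, 189, 24  ⇒  2A = 360, A = 180.
Then Σ (y_i + y_{i+1})·c_i = -564, so ȳ = -564 / (6·180) = -47/90.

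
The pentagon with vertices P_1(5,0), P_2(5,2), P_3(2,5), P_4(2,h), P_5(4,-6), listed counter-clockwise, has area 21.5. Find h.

Write out the shoelace sum; only the two edges meeting at P_4 involve h:
2·Area = [(2·h − 2·5) + (2·(-6) − 4·h)] + 61
       = -2·h + 39 = 43
⇒ h = -2.

-2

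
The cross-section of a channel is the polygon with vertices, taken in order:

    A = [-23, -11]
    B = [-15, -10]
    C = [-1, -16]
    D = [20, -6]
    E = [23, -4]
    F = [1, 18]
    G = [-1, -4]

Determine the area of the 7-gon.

Σ = (65) + (230) + (326) + (58) + (418) + (14) + (-81) = 1030
Area = |Σ|/2 = 515.

515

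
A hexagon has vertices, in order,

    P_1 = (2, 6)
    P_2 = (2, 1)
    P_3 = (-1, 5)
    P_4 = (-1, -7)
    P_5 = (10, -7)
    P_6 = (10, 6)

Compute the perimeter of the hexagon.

|P_1P_2| = √((0)² + (-5)²) = √25 = 5
|P_2P_3| = √((-3)² + (4)²) = √25 = 5
|P_3P_4| = √((0)² + (-12)²) = √144 = 12
|P_4P_5| = √((11)² + (0)²) = √121 = 11
|P_5P_6| = √((0)² + (13)²) = √169 = 13
|P_6P_1| = √((-8)² + (0)²) = √64 = 8
Perimeter = 5 + 5 + 12 + 11 + 13 + 8 = 54.

54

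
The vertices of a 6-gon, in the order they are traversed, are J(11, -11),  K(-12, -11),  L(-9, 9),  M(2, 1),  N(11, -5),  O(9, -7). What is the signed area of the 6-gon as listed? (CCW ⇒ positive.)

J→K: (11)(-11) − (-12)(-11) = -253
K→L: (-12)(9) − (-9)(-11) = -207
L→M: (-9)(1) − (2)(9) = -27
M→N: (2)(-5) − (11)(1) = -21
N→O: (11)(-7) − (9)(-5) = -32
O→J: (9)(-11) − (11)(-7) = -22
Σ = -562
Signed area = Σ/2 = -281 (negative ⇒ clockwise traversal).

-281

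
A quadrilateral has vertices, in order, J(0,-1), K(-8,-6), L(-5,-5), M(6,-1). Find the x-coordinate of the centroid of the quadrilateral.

-67/93

Apply Gauss's area formula. First the cross-terms c_i = x_i·y_{i+1} − x_{i+1}·y_i:
  -8, 10, 35, -6  ⇒  2A = 31, A = 15.5.
Then Σ (x_i + x_{i+1})·c_i = -67, so x̄ = -67 / (6·15.5) = -67/93.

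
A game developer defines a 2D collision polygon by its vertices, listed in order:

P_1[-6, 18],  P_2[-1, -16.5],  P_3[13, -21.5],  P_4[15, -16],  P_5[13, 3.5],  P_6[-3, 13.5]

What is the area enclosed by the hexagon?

470.5

Cross-terms: 117, 236, 114.5, 260.5, 186, 27  ⇒  Σ = 941
Area = |Σ|/2 = 470.5.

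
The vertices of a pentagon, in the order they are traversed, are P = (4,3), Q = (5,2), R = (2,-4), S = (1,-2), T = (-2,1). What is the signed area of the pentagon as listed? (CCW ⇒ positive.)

Apply the shoelace (surveyor's) formula: 2A = Σ (x_i·y_{i+1} − x_{i+1}·y_i), indices taken mod 5.
Σ = (-7) + (-24) + (0) + (-3) + (-10) = -44
Signed area = Σ/2 = -22 (negative ⇒ clockwise traversal).

-22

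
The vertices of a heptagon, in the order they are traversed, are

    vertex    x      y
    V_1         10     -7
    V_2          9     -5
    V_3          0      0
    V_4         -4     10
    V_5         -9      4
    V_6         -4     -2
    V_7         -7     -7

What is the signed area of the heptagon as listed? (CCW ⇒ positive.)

Σ = (13) + (0) + (0) + (74) + (34) + (14) + (119) = 254
Signed area = Σ/2 = 127 (positive ⇒ counter-clockwise traversal).

127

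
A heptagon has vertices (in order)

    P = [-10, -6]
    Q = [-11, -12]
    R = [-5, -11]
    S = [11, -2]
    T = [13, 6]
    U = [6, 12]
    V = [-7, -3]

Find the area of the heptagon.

268

Apply the shoelace (surveyor's) formula: 2A = Σ (x_i·y_{i+1} − x_{i+1}·y_i), indices taken mod 7.
P→Q: (-10)(-12) − (-11)(-6) = 54
Q→R: (-11)(-11) − (-5)(-12) = 61
R→S: (-5)(-2) − (11)(-11) = 131
S→T: (11)(6) − (13)(-2) = 92
T→U: (13)(12) − (6)(6) = 120
U→V: (6)(-3) − (-7)(12) = 66
V→P: (-7)(-6) − (-10)(-3) = 12
Σ = 536
Area = |Σ|/2 = 268.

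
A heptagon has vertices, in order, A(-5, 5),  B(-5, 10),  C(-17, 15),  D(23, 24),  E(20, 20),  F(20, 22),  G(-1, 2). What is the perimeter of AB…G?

100

|AB| = √((0)² + (5)²) = √25 = 5
|BC| = √((-12)² + (5)²) = √169 = 13
|CD| = √((40)² + (9)²) = √1681 = 41
|DE| = √((-3)² + (-4)²) = √25 = 5
|EF| = √((0)² + (2)²) = √4 = 2
|FG| = √((-21)² + (-20)²) = √841 = 29
|GA| = √((-4)² + (3)²) = √25 = 5
Perimeter = 5 + 13 + 41 + 5 + 2 + 29 + 5 = 100.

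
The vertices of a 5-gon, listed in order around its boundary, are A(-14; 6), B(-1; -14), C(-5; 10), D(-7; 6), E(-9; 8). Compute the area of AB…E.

109

Apply the shoelace (surveyor's) formula: 2A = Σ (x_i·y_{i+1} − x_{i+1}·y_i), indices taken mod 5.
Σ = (202) + (-80) + (40) + (-2) + (58) = 218
Area = |Σ|/2 = 109.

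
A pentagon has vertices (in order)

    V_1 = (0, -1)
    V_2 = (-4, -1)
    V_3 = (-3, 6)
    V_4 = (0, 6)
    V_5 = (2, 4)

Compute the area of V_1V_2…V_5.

31.5

Apply the shoelace formula: 2A = Σ (x_i·y_{i+1} − x_{i+1}·y_i), indices taken mod 5.
Σ = (-4) + (-27) + (-18) + (-12) + (-2) = -63
Area = |Σ|/2 = 31.5.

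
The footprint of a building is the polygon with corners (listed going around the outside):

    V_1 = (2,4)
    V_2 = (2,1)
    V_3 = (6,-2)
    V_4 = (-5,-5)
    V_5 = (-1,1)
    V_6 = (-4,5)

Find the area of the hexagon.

46.5

Apply Gauss's area formula: 2A = Σ (x_i·y_{i+1} − x_{i+1}·y_i), indices taken mod 6.
Σ = (-6) + (-10) + (-40) + (-10) + (-1) + (-26) = -93
Area = |Σ|/2 = 46.5.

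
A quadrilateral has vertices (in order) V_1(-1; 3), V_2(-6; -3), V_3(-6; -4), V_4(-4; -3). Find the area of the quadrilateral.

7

Apply the shoelace (surveyor's) formula: 2A = Σ (x_i·y_{i+1} − x_{i+1}·y_i), indices taken mod 4.
Cross-terms: 21, 6, 2, -15  ⇒  Σ = 14
Area = |Σ|/2 = 7.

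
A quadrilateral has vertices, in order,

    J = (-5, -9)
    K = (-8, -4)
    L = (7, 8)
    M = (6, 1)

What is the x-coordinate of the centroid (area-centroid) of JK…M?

Apply the shoelace (surveyor's) formula. First the cross-terms c_i = x_i·y_{i+1} − x_{i+1}·y_i:
  -52, -36, -41, -49  ⇒  2A = -178, A = -89.
Then Σ (x_i + x_{i+1})·c_i = 130, so x̄ = 130 / (6·(-89)) = -65/267.

-65/267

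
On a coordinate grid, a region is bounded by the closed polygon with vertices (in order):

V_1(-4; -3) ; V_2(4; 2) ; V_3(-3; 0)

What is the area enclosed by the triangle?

Cross-terms: 4, 6, 9  ⇒  Σ = 19
Area = |Σ|/2 = 9.5.

9.5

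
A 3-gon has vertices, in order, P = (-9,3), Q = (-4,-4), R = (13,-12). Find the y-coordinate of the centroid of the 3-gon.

Apply the surveyor's formula. First the cross-terms c_i = x_i·y_{i+1} − x_{i+1}·y_i:
  48, 100, -69  ⇒  2A = 79, A = 39.5.
Then Σ (y_i + y_{i+1})·c_i = -1027, so ȳ = -1027 / (6·39.5) = -13/3.

-13/3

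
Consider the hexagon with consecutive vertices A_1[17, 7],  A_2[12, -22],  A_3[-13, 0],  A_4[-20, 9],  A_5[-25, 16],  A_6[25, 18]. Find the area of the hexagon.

Σ = (-458) + (-286) + (-117) + (-95) + (-850) + (-131) = -1937
Area = |Σ|/2 = 968.5.

968.5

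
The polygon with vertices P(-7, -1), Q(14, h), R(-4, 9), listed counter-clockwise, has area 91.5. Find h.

The doubled signed area Σ (x_i y_{i+1} − x_{i+1} y_i) is linear in h.
With h=0 it equals 207; the coefficient of h is -3 (from the two edges through Q).
So -3·h + 207 = 2·91.5 = 183 ⇒ h = 8.

8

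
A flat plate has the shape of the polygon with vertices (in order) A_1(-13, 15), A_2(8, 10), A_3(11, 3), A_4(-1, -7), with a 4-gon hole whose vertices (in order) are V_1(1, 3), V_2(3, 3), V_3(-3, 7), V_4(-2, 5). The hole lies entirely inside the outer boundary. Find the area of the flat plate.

Outer boundary:
Apply the shoelace (surveyor's) formula: 2A = Σ (x_i·y_{i+1} − x_{i+1}·y_i), indices taken mod 4.
Σ = (-250) + (-86) + (-74) + (-106) = -516
Area = |Σ|/2 = 258.
Hole:
Apply the surveyor's formula: 2A = Σ (x_i·y_{i+1} − x_{i+1}·y_i), indices taken mod 4.
Σ = (-6) + (30) + (-1) + (-11) = 12
Area = |Σ|/2 = 6.
Net area = 258 − 6 = 252.

252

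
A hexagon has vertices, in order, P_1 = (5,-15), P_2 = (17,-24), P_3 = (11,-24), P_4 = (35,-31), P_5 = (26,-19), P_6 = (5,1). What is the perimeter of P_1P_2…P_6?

106

|P_1P_2| = √((12)² + (-9)²) = √225 = 15
|P_2P_3| = √((-6)² + (0)²) = √36 = 6
|P_3P_4| = √((24)² + (-7)²) = √625 = 25
|P_4P_5| = √((-9)² + (12)²) = √225 = 15
|P_5P_6| = √((-21)² + (20)²) = √841 = 29
|P_6P_1| = √((0)² + (-16)²) = √256 = 16
Perimeter = 15 + 6 + 25 + 15 + 29 + 16 = 106.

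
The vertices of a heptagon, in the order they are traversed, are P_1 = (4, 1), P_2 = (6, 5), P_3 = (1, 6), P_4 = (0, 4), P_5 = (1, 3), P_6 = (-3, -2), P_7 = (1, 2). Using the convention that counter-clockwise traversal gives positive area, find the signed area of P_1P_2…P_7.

20.5

Apply the shoelace formula: 2A = Σ (x_i·y_{i+1} − x_{i+1}·y_i), indices taken mod 7.
Σ = (14) + (31) + (4) + (-4) + (7) + (-4) + (-7) = 41
Signed area = Σ/2 = 20.5 (positive ⇒ counter-clockwise traversal).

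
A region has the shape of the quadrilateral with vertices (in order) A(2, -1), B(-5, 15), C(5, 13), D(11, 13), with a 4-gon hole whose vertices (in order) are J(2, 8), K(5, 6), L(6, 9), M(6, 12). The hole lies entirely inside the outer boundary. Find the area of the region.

Outer boundary:
Σ = (25) + (-140) + (-78) + (-37) = -230
Area = |Σ|/2 = 115.
Hole:
Apply the shoelace formula: 2A = Σ (x_i·y_{i+1} − x_{i+1}·y_i), indices taken mod 4.
J→K: (2)(6) − (5)(8) = -28
K→L: (5)(9) − (6)(6) = 9
L→M: (6)(12) − (6)(9) = 18
M→J: (6)(8) − (2)(12) = 24
Σ = 23
Area = |Σ|/2 = 11.5.
Net area = 115 − 11.5 = 103.5.

103.5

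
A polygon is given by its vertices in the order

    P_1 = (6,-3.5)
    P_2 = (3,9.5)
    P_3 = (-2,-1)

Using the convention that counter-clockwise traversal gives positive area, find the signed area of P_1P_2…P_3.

Apply the shoelace (surveyor's) formula: 2A = Σ (x_i·y_{i+1} − x_{i+1}·y_i), indices taken mod 3.
Cross-terms: 67.5, 16, 13  ⇒  Σ = 96.5
Signed area = Σ/2 = 48.25 (positive ⇒ counter-clockwise traversal).

48.25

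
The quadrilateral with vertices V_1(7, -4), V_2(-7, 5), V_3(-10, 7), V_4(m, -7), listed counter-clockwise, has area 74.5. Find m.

Write out the shoelace sum; only the two edges meeting at V_4 involve m:
2·Area = [((-10)·(-7) − m·7) + (m·(-4) − 7·(-7))] + 8
       = -11·m + 127 = 149
⇒ m = -2.

-2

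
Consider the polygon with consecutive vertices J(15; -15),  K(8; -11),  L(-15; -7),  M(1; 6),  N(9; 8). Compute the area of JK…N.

325

J→K: (15)(-11) − (8)(-15) = -45
K→L: (8)(-7) − (-15)(-11) = -221
L→M: (-15)(6) − (1)(-7) = -83
M→N: (1)(8) − (9)(6) = -46
N→J: (9)(-15) − (15)(8) = -255
Σ = -650
Area = |Σ|/2 = 325.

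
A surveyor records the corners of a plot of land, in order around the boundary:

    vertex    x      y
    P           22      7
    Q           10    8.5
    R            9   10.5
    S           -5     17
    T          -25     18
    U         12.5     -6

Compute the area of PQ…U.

Apply the surveyor's formula: 2A = Σ (x_i·y_{i+1} − x_{i+1}·y_i), indices taken mod 6.
P→Q: (22)(8.5) − (10)(7) = 117
Q→R: (10)(10.5) − (9)(8.5) = 28.5
R→S: (9)(17) − (-5)(10.5) = 205.5
S→T: (-5)(18) − (-25)(17) = 335
T→U: (-25)(-6) − (12.5)(18) = -75
U→P: (12.5)(7) − (22)(-6) = 219.5
Σ = 830.5
Area = |Σ|/2 = 415.25.

415.25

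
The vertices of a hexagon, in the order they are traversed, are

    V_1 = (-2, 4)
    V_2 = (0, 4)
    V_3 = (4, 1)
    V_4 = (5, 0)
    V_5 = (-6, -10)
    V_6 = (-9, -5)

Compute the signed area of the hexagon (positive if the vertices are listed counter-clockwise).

-92.5

Apply the shoelace formula: 2A = Σ (x_i·y_{i+1} − x_{i+1}·y_i), indices taken mod 6.
Σ = (-8) + (-16) + (-5) + (-50) + (-60) + (-46) = -185
Signed area = Σ/2 = -92.5 (negative ⇒ clockwise traversal).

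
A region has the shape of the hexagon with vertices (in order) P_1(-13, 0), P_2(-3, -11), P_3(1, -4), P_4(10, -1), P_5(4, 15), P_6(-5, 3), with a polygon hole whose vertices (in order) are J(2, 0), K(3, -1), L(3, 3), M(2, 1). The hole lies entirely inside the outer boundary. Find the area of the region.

240

Outer boundary:
Apply the surveyor's formula: 2A = Σ (x_i·y_{i+1} − x_{i+1}·y_i), indices taken mod 6.
Σ = (143) + (23) + (39) + (154) + (87) + (39) = 485
Area = |Σ|/2 = 242.5.
Hole:
Apply the surveyor's formula: 2A = Σ (x_i·y_{i+1} − x_{i+1}·y_i), indices taken mod 4.
J→K: (2)(-1) − (3)(0) = -2
K→L: (3)(3) − (3)(-1) = 12
L→M: (3)(1) − (2)(3) = -3
M→J: (2)(0) − (2)(1) = -2
Σ = 5
Area = |Σ|/2 = 2.5.
Net area = 242.5 − 2.5 = 240.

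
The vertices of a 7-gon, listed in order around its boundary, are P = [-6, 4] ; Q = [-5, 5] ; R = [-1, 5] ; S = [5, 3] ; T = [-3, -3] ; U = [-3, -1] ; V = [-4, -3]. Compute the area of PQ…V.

49.5

Apply Gauss's area formula: 2A = Σ (x_i·y_{i+1} − x_{i+1}·y_i), indices taken mod 7.
Σ = (-10) + (-20) + (-28) + (-6) + (-6) + (5) + (-34) = -99
Area = |Σ|/2 = 49.5.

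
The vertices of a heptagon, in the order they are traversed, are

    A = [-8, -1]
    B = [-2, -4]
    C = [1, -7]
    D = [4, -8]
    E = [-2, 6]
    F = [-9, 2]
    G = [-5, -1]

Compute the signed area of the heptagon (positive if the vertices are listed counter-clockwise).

71

Σ = (30) + (18) + (20) + (8) + (50) + (19) + (-3) = 142
Signed area = Σ/2 = 71 (positive ⇒ counter-clockwise traversal).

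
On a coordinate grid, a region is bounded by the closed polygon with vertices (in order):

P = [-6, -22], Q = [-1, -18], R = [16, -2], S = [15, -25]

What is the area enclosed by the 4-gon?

237

Cross-terms: 86, 290, -370, -480  ⇒  Σ = -474
Area = |Σ|/2 = 237.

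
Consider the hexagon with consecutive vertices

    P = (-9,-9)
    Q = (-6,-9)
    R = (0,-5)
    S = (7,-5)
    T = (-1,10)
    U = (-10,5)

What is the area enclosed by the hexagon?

P→Q: (-9)(-9) − (-6)(-9) = 27
Q→R: (-6)(-5) − (0)(-9) = 30
R→S: (0)(-5) − (7)(-5) = 35
S→T: (7)(10) − (-1)(-5) = 65
T→U: (-1)(5) − (-10)(10) = 95
U→P: (-10)(-9) − (-9)(5) = 135
Σ = 387
Area = |Σ|/2 = 193.5.

193.5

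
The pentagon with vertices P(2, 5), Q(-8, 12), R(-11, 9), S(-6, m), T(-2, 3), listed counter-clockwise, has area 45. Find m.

The doubled signed area Σ (x_i y_{i+1} − x_{i+1} y_i) is linear in m.
With m=0 it equals 144; the coefficient of m is -9 (from the two edges through S).
So -9·m + 144 = 2·45 = 90 ⇒ m = 6.

6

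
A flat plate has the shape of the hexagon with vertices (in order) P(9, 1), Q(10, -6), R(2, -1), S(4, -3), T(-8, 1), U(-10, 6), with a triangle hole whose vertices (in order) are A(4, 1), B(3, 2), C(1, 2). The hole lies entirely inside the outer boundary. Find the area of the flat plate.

Outer boundary:
Σ = (-64) + (2) + (-2) + (-20) + (-38) + (-64) = -186
Area = |Σ|/2 = 93.
Hole:
A→B: (4)(2) − (3)(1) = 5
B→C: (3)(2) − (1)(2) = 4
C→A: (1)(1) − (4)(2) = -7
Σ = 2
Area = |Σ|/2 = 1.
Net area = 93 − 1 = 92.

92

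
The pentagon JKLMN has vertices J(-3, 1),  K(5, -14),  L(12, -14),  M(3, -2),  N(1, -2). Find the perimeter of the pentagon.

46

|JK| = √((8)² + (-15)²) = √289 = 17
|KL| = √((7)² + (0)²) = √49 = 7
|LM| = √((-9)² + (12)²) = √225 = 15
|MN| = √((-2)² + (0)²) = √4 = 2
|NJ| = √((-4)² + (3)²) = √25 = 5
Perimeter = 17 + 7 + 15 + 2 + 5 = 46.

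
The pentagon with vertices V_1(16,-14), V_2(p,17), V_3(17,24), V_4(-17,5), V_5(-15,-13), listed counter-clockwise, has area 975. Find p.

20

The doubled signed area Σ (x_i y_{i+1} − x_{i+1} y_i) is linear in p.
With p=0 it equals 1190; the coefficient of p is 38 (from the two edges through V_2).
So 38·p + 1190 = 2·975 = 1950 ⇒ p = 20.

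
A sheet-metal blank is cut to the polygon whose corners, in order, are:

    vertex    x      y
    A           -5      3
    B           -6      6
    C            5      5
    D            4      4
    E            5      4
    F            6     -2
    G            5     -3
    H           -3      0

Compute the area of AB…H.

68

Apply the shoelace formula: 2A = Σ (x_i·y_{i+1} − x_{i+1}·y_i), indices taken mod 8.
Σ = (-12) + (-60) + (0) + (-4) + (-34) + (-8) + (-9) + (-9) = -136
Area = |Σ|/2 = 68.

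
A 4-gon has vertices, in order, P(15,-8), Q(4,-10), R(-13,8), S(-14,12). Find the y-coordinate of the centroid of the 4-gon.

Apply Gauss's area formula. First the cross-terms c_i = x_i·y_{i+1} − x_{i+1}·y_i:
  -118, -98, -44, -68  ⇒  2A = -328, A = -164.
Then Σ (y_i + y_{i+1})·c_i = 1168, so ȳ = 1168 / (6·(-164)) = -146/123.

-146/123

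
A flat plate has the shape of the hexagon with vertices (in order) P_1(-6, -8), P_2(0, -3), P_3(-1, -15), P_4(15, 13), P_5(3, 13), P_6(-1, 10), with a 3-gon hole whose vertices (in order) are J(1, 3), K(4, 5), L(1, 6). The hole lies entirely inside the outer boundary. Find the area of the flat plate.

Outer boundary:
Apply the surveyor's formula: 2A = Σ (x_i·y_{i+1} − x_{i+1}·y_i), indices taken mod 6.
Σ = (18) + (-3) + (212) + (156) + (43) + (68) = 494
Area = |Σ|/2 = 247.
Hole:
Apply the shoelace (surveyor's) formula: 2A = Σ (x_i·y_{i+1} − x_{i+1}·y_i), indices taken mod 3.
J→K: (1)(5) − (4)(3) = -7
K→L: (4)(6) − (1)(5) = 19
L→J: (1)(3) − (1)(6) = -3
Σ = 9
Area = |Σ|/2 = 4.5.
Net area = 247 − 4.5 = 242.5.

242.5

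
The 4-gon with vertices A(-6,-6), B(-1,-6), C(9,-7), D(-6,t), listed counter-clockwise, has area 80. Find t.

Write out the shoelace sum; only the two edges meeting at D involve t:
2·Area = [(9·t − (-6)·(-7)) + ((-6)·(-6) − (-6)·t)] + 91
       = 15·t + 85 = 160
⇒ t = 5.

5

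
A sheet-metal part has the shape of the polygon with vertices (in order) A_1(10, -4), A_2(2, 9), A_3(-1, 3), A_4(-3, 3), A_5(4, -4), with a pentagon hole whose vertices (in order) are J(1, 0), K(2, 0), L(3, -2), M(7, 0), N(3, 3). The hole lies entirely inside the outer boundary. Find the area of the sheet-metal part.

57.5

Outer boundary:
Cross-terms: 98, 15, 6, 0, 24  ⇒  Σ = 143
Area = |Σ|/2 = 71.5.
Hole:
Cross-terms: 0, -4, 14, 21, -3  ⇒  Σ = 28
Area = |Σ|/2 = 14.
Net area = 71.5 − 14 = 57.5.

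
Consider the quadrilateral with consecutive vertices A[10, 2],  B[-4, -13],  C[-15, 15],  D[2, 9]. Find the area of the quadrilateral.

Apply the surveyor's formula: 2A = Σ (x_i·y_{i+1} − x_{i+1}·y_i), indices taken mod 4.
Cross-terms: -122, -255, -165, -86  ⇒  Σ = -628
Area = |Σ|/2 = 314.

314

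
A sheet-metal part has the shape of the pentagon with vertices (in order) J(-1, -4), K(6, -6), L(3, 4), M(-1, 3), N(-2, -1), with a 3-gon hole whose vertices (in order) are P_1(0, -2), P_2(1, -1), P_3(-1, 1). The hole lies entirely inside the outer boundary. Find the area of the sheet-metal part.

47.5

Outer boundary:
Apply the surveyor's formula: 2A = Σ (x_i·y_{i+1} − x_{i+1}·y_i), indices taken mod 5.
J→K: (-1)(-6) − (6)(-4) = 30
K→L: (6)(4) − (3)(-6) = 42
L→M: (3)(3) − (-1)(4) = 13
M→N: (-1)(-1) − (-2)(3) = 7
N→J: (-2)(-4) − (-1)(-1) = 7
Σ = 99
Area = |Σ|/2 = 49.5.
Hole:
Cross-terms: 2, 0, 2  ⇒  Σ = 4
Area = |Σ|/2 = 2.
Net area = 49.5 − 2 = 47.5.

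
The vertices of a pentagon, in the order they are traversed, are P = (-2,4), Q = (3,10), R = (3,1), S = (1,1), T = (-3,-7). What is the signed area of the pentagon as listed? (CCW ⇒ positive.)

-43.5

Σ = (-32) + (-27) + (2) + (-4) + (-26) = -87
Signed area = Σ/2 = -43.5 (negative ⇒ clockwise traversal).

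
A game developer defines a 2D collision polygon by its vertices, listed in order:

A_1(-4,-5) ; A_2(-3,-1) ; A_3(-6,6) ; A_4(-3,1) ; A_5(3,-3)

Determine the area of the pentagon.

22

Apply the shoelace formula: 2A = Σ (x_i·y_{i+1} − x_{i+1}·y_i), indices taken mod 5.
Σ = (-11) + (-24) + (12) + (6) + (-27) = -44
Area = |Σ|/2 = 22.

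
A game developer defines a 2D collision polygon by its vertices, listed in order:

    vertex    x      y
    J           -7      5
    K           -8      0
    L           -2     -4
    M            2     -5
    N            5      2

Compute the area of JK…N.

Σ = (40) + (32) + (18) + (29) + (39) = 158
Area = |Σ|/2 = 79.

79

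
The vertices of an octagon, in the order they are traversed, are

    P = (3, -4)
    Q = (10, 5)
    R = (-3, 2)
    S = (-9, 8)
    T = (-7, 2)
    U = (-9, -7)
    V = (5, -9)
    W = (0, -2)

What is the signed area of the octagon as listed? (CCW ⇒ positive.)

150.5

Apply Gauss's area formula: 2A = Σ (x_i·y_{i+1} − x_{i+1}·y_i), indices taken mod 8.
Σ = (55) + (35) + (-6) + (38) + (67) + (116) + (-10) + (6) = 301
Signed area = Σ/2 = 150.5 (positive ⇒ counter-clockwise traversal).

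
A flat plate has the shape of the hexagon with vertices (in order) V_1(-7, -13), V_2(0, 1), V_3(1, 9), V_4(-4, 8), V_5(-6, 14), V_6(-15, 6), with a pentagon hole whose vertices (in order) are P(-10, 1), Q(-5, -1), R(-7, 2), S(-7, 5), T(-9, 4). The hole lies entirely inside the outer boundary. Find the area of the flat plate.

Outer boundary:
Cross-terms: -7, -1, 44, -8, 174, 237  ⇒  Σ = 439
Area = |Σ|/2 = 219.5.
Hole:
P→Q: (-10)(-1) − (-5)(1) = 15
Q→R: (-5)(2) − (-7)(-1) = -17
R→S: (-7)(5) − (-7)(2) = -21
S→T: (-7)(4) − (-9)(5) = 17
T→P: (-9)(1) − (-10)(4) = 31
Σ = 25
Area = |Σ|/2 = 12.5.
Net area = 219.5 − 12.5 = 207.

207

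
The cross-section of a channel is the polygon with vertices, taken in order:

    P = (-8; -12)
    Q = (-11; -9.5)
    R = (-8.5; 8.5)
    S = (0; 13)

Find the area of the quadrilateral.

118.375

Apply the shoelace (surveyor's) formula: 2A = Σ (x_i·y_{i+1} − x_{i+1}·y_i), indices taken mod 4.
Σ = (-56) + (-174.25) + (-110.5) + (104) = -236.75
Area = |Σ|/2 = 118.375.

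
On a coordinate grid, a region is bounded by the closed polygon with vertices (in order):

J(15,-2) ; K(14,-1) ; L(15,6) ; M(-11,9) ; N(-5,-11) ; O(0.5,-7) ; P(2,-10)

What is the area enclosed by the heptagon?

337.25

Apply Gauss's area formula: 2A = Σ (x_i·y_{i+1} − x_{i+1}·y_i), indices taken mod 7.
Cross-terms: 13, 99, 201, 166, 40.5, 9, 146  ⇒  Σ = 674.5
Area = |Σ|/2 = 337.25.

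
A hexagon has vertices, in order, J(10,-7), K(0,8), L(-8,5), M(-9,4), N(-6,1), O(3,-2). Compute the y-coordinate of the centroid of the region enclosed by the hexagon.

Apply Gauss's area formula. First the cross-terms c_i = x_i·y_{i+1} − x_{i+1}·y_i:
  80, 64, 13, 15, 9, -1  ⇒  2A = 180, A = 90.
Then Σ (y_i + y_{i+1})·c_i = 1104, so ȳ = 1104 / (6·90) = 92/45.

92/45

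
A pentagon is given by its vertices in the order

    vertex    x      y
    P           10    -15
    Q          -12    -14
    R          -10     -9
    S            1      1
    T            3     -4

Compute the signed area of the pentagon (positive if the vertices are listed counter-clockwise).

-182.5

Apply Gauss's area formula: 2A = Σ (x_i·y_{i+1} − x_{i+1}·y_i), indices taken mod 5.
P→Q: (10)(-14) − (-12)(-15) = -320
Q→R: (-12)(-9) − (-10)(-14) = -32
R→S: (-10)(1) − (1)(-9) = -1
S→T: (1)(-4) − (3)(1) = -7
T→P: (3)(-15) − (10)(-4) = -5
Σ = -365
Signed area = Σ/2 = -182.5 (negative ⇒ clockwise traversal).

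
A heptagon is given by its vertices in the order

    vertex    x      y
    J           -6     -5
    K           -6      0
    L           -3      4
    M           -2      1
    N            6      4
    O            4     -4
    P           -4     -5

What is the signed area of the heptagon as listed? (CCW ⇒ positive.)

-74.5

Σ = (-30) + (-24) + (5) + (-14) + (-40) + (-36) + (-10) = -149
Signed area = Σ/2 = -74.5 (negative ⇒ clockwise traversal).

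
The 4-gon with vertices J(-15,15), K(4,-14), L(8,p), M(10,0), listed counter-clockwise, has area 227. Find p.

-7

Write out the shoelace sum; only the two edges meeting at L involve p:
2·Area = [(4·p − 8·(-14)) + (8·0 − 10·p)] + 300
       = -6·p + 412 = 454
⇒ p = -7.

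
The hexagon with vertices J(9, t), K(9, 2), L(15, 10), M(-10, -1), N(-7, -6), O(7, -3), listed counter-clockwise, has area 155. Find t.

The doubled signed area Σ (x_i y_{i+1} − x_{i+1} y_i) is linear in t.
With t=0 it equals 306; the coefficient of t is -2 (from the two edges through J).
So -2·t + 306 = 2·155 = 310 ⇒ t = -2.

-2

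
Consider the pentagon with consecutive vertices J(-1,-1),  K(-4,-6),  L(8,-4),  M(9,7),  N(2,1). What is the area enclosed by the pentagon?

Apply the shoelace formula: 2A = Σ (x_i·y_{i+1} − x_{i+1}·y_i), indices taken mod 5.
Σ = (2) + (64) + (92) + (-5) + (-1) = 152
Area = |Σ|/2 = 76.

76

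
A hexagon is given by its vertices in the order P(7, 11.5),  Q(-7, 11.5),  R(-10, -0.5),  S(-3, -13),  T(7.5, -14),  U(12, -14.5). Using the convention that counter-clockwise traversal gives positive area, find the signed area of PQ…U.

423.125

Apply the shoelace (surveyor's) formula: 2A = Σ (x_i·y_{i+1} − x_{i+1}·y_i), indices taken mod 6.
Σ = (161) + (118.5) + (128.5) + (139.5) + (59.25) + (239.5) = 846.25
Signed area = Σ/2 = 423.125 (positive ⇒ counter-clockwise traversal).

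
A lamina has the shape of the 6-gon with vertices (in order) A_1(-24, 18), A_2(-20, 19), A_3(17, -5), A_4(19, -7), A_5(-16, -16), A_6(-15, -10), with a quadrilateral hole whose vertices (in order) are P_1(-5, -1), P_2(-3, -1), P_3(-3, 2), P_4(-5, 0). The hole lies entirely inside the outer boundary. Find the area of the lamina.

670.5

Outer boundary:
Apply the shoelace (surveyor's) formula: 2A = Σ (x_i·y_{i+1} − x_{i+1}·y_i), indices taken mod 6.
Σ = (-96) + (-223) + (-24) + (-416) + (-80) + (-510) = -1349
Area = |Σ|/2 = 674.5.
Hole:
Apply the shoelace formula: 2A = Σ (x_i·y_{i+1} − x_{i+1}·y_i), indices taken mod 4.
Cross-terms: 2, -9, 10, 5  ⇒  Σ = 8
Area = |Σ|/2 = 4.
Net area = 674.5 − 4 = 670.5.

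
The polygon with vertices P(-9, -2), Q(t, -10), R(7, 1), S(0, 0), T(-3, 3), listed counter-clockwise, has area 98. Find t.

Write out the shoelace sum; only the two edges meeting at Q involve t:
2·Area = [((-9)·(-10) − t·(-2)) + (t·1 − 7·(-10))] + 33
       = 3·t + 193 = 196
⇒ t = 1.

1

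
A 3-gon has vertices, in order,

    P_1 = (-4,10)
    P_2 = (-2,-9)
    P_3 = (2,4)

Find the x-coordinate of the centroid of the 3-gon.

-4/3

Apply Gauss's area formula. First the cross-terms c_i = x_i·y_{i+1} − x_{i+1}·y_i:
  56, 10, 36  ⇒  2A = 102, A = 51.
Then Σ (x_i + x_{i+1})·c_i = -408, so x̄ = -408 / (6·51) = -4/3.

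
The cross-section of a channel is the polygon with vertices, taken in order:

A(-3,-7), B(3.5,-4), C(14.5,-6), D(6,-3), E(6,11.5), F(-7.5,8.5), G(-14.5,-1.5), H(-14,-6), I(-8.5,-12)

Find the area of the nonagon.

Σ = (36.5) + (37) + (-7.5) + (87) + (137.25) + (134.5) + (66) + (117) + (23.5) = 631.25
Area = |Σ|/2 = 315.625.

315.625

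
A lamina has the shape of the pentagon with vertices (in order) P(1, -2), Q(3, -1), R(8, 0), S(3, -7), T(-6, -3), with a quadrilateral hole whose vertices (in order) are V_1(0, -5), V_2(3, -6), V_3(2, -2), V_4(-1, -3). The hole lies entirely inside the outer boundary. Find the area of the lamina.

30.5

Outer boundary:
P→Q: (1)(-1) − (3)(-2) = 5
Q→R: (3)(0) − (8)(-1) = 8
R→S: (8)(-7) − (3)(0) = -56
S→T: (3)(-3) − (-6)(-7) = -51
T→P: (-6)(-2) − (1)(-3) = 15
Σ = -79
Area = |Σ|/2 = 39.5.
Hole:
Apply the shoelace (surveyor's) formula: 2A = Σ (x_i·y_{i+1} − x_{i+1}·y_i), indices taken mod 4.
V_1→V_2: (0)(-6) − (3)(-5) = 15
V_2→V_3: (3)(-2) − (2)(-6) = 6
V_3→V_4: (2)(-3) − (-1)(-2) = -8
V_4→V_1: (-1)(-5) − (0)(-3) = 5
Σ = 18
Area = |Σ|/2 = 9.
Net area = 39.5 − 9 = 30.5.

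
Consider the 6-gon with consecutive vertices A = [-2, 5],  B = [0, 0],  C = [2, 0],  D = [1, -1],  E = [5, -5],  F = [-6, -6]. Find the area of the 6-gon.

52

Σ = (0) + (0) + (-2) + (0) + (-60) + (-42) = -104
Area = |Σ|/2 = 52.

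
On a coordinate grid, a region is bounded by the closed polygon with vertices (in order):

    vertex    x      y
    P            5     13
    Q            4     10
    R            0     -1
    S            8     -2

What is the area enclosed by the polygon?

Cross-terms: -2, -4, 8, 114  ⇒  Σ = 116
Area = |Σ|/2 = 58.

58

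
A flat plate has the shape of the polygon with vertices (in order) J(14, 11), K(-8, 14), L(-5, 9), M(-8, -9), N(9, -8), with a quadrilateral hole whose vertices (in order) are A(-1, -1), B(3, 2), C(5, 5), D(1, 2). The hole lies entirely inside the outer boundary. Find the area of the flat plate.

Outer boundary:
Apply the shoelace formula: 2A = Σ (x_i·y_{i+1} − x_{i+1}·y_i), indices taken mod 5.
Σ = (284) + (-2) + (117) + (145) + (211) = 755
Area = |Σ|/2 = 377.5.
Hole:
Σ = (1) + (5) + (5) + (1) = 12
Area = |Σ|/2 = 6.
Net area = 377.5 − 6 = 371.5.

371.5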